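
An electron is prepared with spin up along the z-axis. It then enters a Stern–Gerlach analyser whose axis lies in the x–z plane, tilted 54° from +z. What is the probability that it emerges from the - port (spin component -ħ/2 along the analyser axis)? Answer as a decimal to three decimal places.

For spin-½, the probability of finding spin-up along an axis at angle θ to the initial spin direction is cos²(θ/2); spin-down is sin²(θ/2).
θ = 54°, so P = sin²(27°) ≈ 0.206.

0.206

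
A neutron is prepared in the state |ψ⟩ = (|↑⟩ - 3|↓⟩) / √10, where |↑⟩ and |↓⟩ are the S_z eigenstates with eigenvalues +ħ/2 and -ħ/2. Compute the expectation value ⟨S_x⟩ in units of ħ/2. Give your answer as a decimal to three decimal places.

-0.600

⟨σ_x⟩ = 2 Re(a* b)/(|a|²+|b|²) with a = 1, b = -3.
a* b = -3, so ⟨σ_x⟩ = -6/10.
⟨S_x⟩ = (ħ/2)·⟨σ_x⟩.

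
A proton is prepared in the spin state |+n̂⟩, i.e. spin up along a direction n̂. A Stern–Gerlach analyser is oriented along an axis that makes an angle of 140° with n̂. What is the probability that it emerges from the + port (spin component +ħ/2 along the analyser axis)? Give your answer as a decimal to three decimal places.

For spin-½, the probability of finding spin-up along an axis at angle θ to the initial spin direction is cos²(θ/2); spin-down is sin²(θ/2).
θ = 140°, so P = cos²(70°) ≈ 0.117.

0.117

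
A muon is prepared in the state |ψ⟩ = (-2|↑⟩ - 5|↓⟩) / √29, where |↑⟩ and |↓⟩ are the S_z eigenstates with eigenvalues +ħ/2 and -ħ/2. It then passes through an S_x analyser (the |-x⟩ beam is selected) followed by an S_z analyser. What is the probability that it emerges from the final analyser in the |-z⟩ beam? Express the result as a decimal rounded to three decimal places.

0.078

First analyser (S_x): P(|-x⟩) = |⟨-x|ψ⟩|² = 9/58.
After stage 1 the state is |-x⟩; P(|-z⟩) = |⟨-z|-x⟩|² = 1/2.
Joint probability = 9/58 × 1/2 = 0.078.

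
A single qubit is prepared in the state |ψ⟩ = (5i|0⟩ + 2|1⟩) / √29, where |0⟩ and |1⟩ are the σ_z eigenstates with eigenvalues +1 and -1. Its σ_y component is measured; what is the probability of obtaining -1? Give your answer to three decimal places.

0.845

|-y⟩ = (|0⟩ - i|1⟩)/√2, so ⟨-y|ψ⟩ = (7i) / (√2·√29).
P = |7i|² / 58 = 49/58.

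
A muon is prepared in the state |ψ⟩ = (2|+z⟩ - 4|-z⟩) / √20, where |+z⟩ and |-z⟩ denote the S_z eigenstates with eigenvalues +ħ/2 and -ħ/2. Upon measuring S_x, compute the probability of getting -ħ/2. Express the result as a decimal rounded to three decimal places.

0.900

|-x⟩ = (|+z⟩ - |-z⟩)/√2, so ⟨-x|ψ⟩ = (6) / (√2·√20).
P = |6|² / 40 = 36/40.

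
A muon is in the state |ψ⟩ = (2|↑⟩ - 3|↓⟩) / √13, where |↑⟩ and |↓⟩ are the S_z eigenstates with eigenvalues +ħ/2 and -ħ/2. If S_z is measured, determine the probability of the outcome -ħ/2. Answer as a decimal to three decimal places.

0.692

The -ħ/2 outcome corresponds to |↓⟩. Its amplitude in |ψ⟩ is -3/√13.
P = |-3|² / 13 = 9/13.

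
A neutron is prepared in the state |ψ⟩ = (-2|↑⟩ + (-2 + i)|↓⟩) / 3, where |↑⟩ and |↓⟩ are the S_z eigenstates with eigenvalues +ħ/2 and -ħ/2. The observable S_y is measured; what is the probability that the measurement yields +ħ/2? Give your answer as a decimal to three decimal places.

|+y⟩ = (|↑⟩ + i|↓⟩)/√2, so ⟨+y|ψ⟩ = (-1 + 2i) / (√2·3).
P = |-1 + 2i|² / 18 = 5/18.

0.278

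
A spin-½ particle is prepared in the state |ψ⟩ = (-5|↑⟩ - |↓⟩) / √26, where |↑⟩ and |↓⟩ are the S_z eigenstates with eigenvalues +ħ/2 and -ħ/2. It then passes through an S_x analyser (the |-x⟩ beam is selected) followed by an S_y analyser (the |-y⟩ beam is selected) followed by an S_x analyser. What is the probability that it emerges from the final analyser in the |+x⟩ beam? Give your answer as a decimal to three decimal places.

0.077

First analyser (S_x): P(|-x⟩) = |⟨-x|ψ⟩|² = 16/52.
After stage 1 the state is |-x⟩; P(|-y⟩) = |⟨-y|-x⟩|² = 1/2.
After stage 2 the state is |-y⟩; P(|+x⟩) = |⟨+x|-y⟩|² = 1/2.
Joint probability = 16/52 × 1/2 × 1/2 = 0.077.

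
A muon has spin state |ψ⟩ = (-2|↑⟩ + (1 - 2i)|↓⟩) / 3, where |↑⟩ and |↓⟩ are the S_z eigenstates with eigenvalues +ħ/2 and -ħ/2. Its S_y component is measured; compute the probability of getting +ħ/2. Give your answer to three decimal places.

0.944

|+y⟩ = (|↑⟩ + i|↓⟩)/√2, so ⟨+y|ψ⟩ = (-4 - i) / (√2·3).
P = |-4 - i|² / 18 = 17/18.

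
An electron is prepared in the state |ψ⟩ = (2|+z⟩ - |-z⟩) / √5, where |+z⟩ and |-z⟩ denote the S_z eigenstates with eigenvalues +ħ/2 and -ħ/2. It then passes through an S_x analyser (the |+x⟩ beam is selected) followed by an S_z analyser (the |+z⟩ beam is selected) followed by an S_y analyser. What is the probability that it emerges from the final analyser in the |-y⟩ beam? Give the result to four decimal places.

0.0250

First analyser (S_x): P(|+x⟩) = |⟨+x|ψ⟩|² = 1/10.
After stage 1 the state is |+x⟩; P(|+z⟩) = |⟨+z|+x⟩|² = 1/2.
After stage 2 the state is |+z⟩; P(|-y⟩) = |⟨-y|+z⟩|² = 1/2.
Joint probability = 1/10 × 1/2 × 1/2 = 0.0250.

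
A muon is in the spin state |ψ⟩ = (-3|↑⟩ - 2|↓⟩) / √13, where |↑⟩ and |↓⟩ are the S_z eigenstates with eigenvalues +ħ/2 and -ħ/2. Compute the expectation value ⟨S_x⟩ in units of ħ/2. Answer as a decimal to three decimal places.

⟨σ_x⟩ = 2 Re(a* b)/(|a|²+|b|²) with a = -3, b = -2.
a* b = 6, so ⟨σ_x⟩ = 12/13.
⟨S_x⟩ = (ħ/2)·⟨σ_x⟩.

0.923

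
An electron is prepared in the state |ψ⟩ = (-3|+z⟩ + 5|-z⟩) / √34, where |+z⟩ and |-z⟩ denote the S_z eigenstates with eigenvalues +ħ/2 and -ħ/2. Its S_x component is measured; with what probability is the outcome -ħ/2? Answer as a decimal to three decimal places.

|-x⟩ = (|+z⟩ - |-z⟩)/√2, so ⟨-x|ψ⟩ = (-8) / (√2·√34).
P = |-8|² / 68 = 64/68.

0.941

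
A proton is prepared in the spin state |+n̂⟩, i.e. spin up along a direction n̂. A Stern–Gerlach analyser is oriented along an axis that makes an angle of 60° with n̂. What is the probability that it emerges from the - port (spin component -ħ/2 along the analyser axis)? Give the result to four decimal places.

0.2500

For spin-½, the probability of finding spin-up along an axis at angle θ to the initial spin direction is cos²(θ/2); spin-down is sin²(θ/2).
θ = 60°, so P = sin²(30°) ≈ 0.2500.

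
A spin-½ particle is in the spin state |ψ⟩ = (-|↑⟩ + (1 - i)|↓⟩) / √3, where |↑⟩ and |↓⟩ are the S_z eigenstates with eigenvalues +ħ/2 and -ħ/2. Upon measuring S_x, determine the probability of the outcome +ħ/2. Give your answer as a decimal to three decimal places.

0.167

|+x⟩ = (|↑⟩ + |↓⟩)/√2, so ⟨+x|ψ⟩ = (-i) / (√2·√3).
P = |-i|² / 6 = 1/6.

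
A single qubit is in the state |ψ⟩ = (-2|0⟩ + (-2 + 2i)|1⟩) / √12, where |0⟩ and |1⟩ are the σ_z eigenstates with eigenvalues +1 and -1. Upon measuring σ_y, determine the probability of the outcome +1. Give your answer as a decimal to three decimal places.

0.167

|+y⟩ = (|0⟩ + i|1⟩)/√2, so ⟨+y|ψ⟩ = (2i) / (√2·√12).
P = |2i|² / 24 = 4/24.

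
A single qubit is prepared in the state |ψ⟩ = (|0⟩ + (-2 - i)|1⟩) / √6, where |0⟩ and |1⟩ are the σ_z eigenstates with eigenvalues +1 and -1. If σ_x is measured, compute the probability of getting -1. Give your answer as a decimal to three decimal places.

0.833

|-x⟩ = (|0⟩ - |1⟩)/√2, so ⟨-x|ψ⟩ = (3 + i) / (√2·√6).
P = |3 + i|² / 12 = 10/12.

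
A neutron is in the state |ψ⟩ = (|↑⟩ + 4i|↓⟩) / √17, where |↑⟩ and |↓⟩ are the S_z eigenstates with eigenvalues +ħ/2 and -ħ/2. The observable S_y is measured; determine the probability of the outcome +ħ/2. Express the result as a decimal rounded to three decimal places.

|+y⟩ = (|↑⟩ + i|↓⟩)/√2, so ⟨+y|ψ⟩ = (5) / (√2·√17).
P = |5|² / 34 = 25/34.

0.735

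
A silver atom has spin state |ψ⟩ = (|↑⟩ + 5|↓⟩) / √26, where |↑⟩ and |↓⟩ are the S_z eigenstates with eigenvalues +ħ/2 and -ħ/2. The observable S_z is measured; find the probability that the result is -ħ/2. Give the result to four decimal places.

The -ħ/2 outcome corresponds to |↓⟩. Its amplitude in |ψ⟩ is 5/√26.
P = |5|² / 26 = 25/26.

0.9615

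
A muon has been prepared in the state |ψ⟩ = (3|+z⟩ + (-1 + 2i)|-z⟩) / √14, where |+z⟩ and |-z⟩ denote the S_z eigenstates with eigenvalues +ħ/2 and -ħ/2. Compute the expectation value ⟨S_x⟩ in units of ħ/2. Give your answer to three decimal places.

-0.429

⟨σ_x⟩ = 2 Re(a* b)/(|a|²+|b|²) with a = 3, b = (-1 + 2i).
a* b = (-3 + 6i), so ⟨σ_x⟩ = -6/14.
⟨S_x⟩ = (ħ/2)·⟨σ_x⟩.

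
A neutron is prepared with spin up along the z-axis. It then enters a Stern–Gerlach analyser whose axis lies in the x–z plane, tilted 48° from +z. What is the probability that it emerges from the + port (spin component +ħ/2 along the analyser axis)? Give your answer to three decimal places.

For spin-½, the probability of finding spin-up along an axis at angle θ to the initial spin direction is cos²(θ/2); spin-down is sin²(θ/2).
θ = 48°, so P = cos²(24°) ≈ 0.835.

0.835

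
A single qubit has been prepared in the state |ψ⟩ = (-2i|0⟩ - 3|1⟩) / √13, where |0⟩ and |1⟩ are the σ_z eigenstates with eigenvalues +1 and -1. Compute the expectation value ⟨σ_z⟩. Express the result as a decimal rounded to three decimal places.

-0.385

⟨σ_z⟩ = |a|² - |b|² divided by |a|²+|b|², with a, b the |0⟩, |1⟩ amplitudes.
= (4 - 9)/13 = -5/13.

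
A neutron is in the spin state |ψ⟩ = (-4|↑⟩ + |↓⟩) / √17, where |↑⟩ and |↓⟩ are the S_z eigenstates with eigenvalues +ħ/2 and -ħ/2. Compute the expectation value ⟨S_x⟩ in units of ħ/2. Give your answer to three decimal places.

⟨σ_x⟩ = 2 Re(a* b)/(|a|²+|b|²) with a = -4, b = 1.
a* b = -4, so ⟨σ_x⟩ = -8/17.
⟨S_x⟩ = (ħ/2)·⟨σ_x⟩.

-0.471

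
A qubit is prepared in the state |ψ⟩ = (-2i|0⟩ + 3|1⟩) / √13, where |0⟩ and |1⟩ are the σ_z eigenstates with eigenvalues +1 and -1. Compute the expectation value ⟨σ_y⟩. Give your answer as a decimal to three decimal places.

0.923

⟨σ_y⟩ = 2 Im(a* b)/(|a|²+|b|²) with a = -2i, b = 3.
a* b = 6i, so ⟨σ_y⟩ = 12/13.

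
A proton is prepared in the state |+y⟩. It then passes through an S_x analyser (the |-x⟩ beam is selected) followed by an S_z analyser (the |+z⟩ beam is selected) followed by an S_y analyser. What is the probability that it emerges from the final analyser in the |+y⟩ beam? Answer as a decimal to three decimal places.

0.125

First analyser (S_x): from |+y⟩, P(|-x⟩) = 1/2.
After stage 1 the state is |-x⟩; P(|+z⟩) = |⟨+z|-x⟩|² = 1/2.
After stage 2 the state is |+z⟩; P(|+y⟩) = |⟨+y|+z⟩|² = 1/2.
Joint probability = 1/2 × 1/2 × 1/2 = 0.125.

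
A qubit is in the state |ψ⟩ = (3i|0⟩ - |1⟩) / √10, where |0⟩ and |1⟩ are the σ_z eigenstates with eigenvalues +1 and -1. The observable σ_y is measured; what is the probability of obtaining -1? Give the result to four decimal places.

|-y⟩ = (|0⟩ - i|1⟩)/√2, so ⟨-y|ψ⟩ = (2i) / (√2·√10).
P = |2i|² / 20 = 4/20.

0.2000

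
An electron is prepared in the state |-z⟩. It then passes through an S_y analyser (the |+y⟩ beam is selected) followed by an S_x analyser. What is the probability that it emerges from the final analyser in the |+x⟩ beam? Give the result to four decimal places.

0.2500

First analyser (S_y): from |-z⟩, P(|+y⟩) = 1/2.
After stage 1 the state is |+y⟩; P(|+x⟩) = |⟨+x|+y⟩|² = 1/2.
Joint probability = 1/2 × 1/2 = 0.2500.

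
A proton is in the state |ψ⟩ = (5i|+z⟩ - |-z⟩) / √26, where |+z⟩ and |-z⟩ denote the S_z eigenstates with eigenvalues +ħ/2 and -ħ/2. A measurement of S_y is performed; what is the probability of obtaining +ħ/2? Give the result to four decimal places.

0.6923

|+y⟩ = (|+z⟩ + i|-z⟩)/√2, so ⟨+y|ψ⟩ = (6i) / (√2·√26).
P = |6i|² / 52 = 36/52.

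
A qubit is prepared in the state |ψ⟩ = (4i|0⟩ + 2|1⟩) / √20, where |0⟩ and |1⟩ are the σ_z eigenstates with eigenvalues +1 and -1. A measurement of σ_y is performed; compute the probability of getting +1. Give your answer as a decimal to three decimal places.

0.100

|+y⟩ = (|0⟩ + i|1⟩)/√2, so ⟨+y|ψ⟩ = (2i) / (√2·√20).
P = |2i|² / 40 = 4/40.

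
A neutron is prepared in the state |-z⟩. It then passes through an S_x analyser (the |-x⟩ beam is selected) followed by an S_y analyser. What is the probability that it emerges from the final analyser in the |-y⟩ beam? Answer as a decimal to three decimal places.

First analyser (S_x): from |-z⟩, P(|-x⟩) = 1/2.
After stage 1 the state is |-x⟩; P(|-y⟩) = |⟨-y|-x⟩|² = 1/2.
Joint probability = 1/2 × 1/2 = 0.250.

0.250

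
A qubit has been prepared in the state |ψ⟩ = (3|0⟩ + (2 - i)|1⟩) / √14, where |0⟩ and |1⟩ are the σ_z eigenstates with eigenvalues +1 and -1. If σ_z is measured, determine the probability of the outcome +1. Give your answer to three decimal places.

0.643

The +1 outcome corresponds to |0⟩. Its amplitude in |ψ⟩ is 3/√14.
P = |3|² / 14 = 9/14.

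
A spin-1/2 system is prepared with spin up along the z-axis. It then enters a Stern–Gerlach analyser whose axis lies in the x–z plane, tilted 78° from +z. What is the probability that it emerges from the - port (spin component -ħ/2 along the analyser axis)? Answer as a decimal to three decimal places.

For spin-½, the probability of finding spin-up along an axis at angle θ to the initial spin direction is cos²(θ/2); spin-down is sin²(θ/2).
θ = 78°, so P = sin²(39°) ≈ 0.396.

0.396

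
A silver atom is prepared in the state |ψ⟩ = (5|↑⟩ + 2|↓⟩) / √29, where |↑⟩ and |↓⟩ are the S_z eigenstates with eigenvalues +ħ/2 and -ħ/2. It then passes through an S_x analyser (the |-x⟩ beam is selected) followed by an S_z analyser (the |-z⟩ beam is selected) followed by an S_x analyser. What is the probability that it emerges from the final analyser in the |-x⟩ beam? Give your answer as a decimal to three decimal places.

0.039

First analyser (S_x): P(|-x⟩) = |⟨-x|ψ⟩|² = 9/58.
After stage 1 the state is |-x⟩; P(|-z⟩) = |⟨-z|-x⟩|² = 1/2.
After stage 2 the state is |-z⟩; P(|-x⟩) = |⟨-x|-z⟩|² = 1/2.
Joint probability = 9/58 × 1/2 × 1/2 = 0.039.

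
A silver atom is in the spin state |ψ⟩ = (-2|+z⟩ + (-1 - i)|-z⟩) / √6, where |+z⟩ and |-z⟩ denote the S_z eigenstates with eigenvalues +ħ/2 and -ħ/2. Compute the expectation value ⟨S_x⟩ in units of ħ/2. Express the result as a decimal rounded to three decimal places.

0.667

⟨σ_x⟩ = 2 Re(a* b)/(|a|²+|b|²) with a = -2, b = (-1 - i).
a* b = (2 + 2i), so ⟨σ_x⟩ = 4/6.
⟨S_x⟩ = (ħ/2)·⟨σ_x⟩.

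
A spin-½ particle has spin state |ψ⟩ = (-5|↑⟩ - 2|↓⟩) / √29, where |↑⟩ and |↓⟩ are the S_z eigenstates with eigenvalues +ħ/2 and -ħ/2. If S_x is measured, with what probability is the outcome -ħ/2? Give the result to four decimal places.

0.1552

|-x⟩ = (|↑⟩ - |↓⟩)/√2, so ⟨-x|ψ⟩ = (-3) / (√2·√29).
P = |-3|² / 58 = 9/58.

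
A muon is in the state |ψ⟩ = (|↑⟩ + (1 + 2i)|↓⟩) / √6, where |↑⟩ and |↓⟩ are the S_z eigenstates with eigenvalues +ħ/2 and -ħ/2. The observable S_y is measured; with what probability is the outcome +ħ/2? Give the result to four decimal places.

|+y⟩ = (|↑⟩ + i|↓⟩)/√2, so ⟨+y|ψ⟩ = (3 - i) / (√2·√6).
P = |3 - i|² / 12 = 10/12.

0.8333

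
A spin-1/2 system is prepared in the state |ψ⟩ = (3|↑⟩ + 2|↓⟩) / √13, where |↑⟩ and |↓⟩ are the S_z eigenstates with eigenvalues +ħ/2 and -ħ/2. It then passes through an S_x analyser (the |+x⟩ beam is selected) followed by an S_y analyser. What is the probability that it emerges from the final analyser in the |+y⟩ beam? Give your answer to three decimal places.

0.481

First analyser (S_x): P(|+x⟩) = |⟨+x|ψ⟩|² = 25/26.
After stage 1 the state is |+x⟩; P(|+y⟩) = |⟨+y|+x⟩|² = 1/2.
Joint probability = 25/26 × 1/2 = 0.481.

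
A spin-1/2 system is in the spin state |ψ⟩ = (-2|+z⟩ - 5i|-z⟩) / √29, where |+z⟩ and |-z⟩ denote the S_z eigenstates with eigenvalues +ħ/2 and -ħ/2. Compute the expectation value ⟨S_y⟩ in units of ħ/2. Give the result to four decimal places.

⟨σ_y⟩ = 2 Im(a* b)/(|a|²+|b|²) with a = -2, b = -5i.
a* b = 10i, so ⟨σ_y⟩ = 20/29.
⟨S_y⟩ = (ħ/2)·⟨σ_y⟩.

0.6897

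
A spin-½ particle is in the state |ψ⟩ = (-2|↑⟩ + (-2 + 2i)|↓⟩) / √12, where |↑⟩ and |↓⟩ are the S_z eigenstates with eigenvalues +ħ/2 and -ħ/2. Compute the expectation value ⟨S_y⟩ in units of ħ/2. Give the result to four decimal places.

-0.6667

⟨σ_y⟩ = 2 Im(a* b)/(|a|²+|b|²) with a = -2, b = (-2 + 2i).
a* b = (4 - 4i), so ⟨σ_y⟩ = -8/12.
⟨S_y⟩ = (ħ/2)·⟨σ_y⟩.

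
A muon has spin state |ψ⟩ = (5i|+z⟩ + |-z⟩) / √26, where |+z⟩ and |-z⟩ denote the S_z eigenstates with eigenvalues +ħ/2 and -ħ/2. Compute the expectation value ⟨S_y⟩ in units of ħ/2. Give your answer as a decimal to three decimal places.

-0.385

⟨σ_y⟩ = 2 Im(a* b)/(|a|²+|b|²) with a = 5i, b = 1.
a* b = -5i, so ⟨σ_y⟩ = -10/26.
⟨S_y⟩ = (ħ/2)·⟨σ_y⟩.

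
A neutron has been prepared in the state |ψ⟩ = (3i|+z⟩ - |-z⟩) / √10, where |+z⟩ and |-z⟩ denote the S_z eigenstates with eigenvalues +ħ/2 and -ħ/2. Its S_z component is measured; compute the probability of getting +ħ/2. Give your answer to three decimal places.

The +ħ/2 outcome corresponds to |+z⟩. Its amplitude in |ψ⟩ is 3i/√10.
P = |3i|² / 10 = 9/10.

0.900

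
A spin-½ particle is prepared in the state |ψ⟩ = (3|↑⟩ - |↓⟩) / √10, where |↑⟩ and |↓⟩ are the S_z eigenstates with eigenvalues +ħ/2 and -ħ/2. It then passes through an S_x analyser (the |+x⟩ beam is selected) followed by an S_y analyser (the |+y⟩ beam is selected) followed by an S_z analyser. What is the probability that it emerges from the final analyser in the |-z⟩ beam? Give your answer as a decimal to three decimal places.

First analyser (S_x): P(|+x⟩) = |⟨+x|ψ⟩|² = 4/20.
After stage 1 the state is |+x⟩; P(|+y⟩) = |⟨+y|+x⟩|² = 1/2.
After stage 2 the state is |+y⟩; P(|-z⟩) = |⟨-z|+y⟩|² = 1/2.
Joint probability = 4/20 × 1/2 × 1/2 = 0.050.

0.050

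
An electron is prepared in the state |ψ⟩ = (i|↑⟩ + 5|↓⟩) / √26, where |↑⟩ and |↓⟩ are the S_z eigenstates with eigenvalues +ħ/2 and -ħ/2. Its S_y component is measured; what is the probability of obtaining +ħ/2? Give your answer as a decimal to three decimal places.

|+y⟩ = (|↑⟩ + i|↓⟩)/√2, so ⟨+y|ψ⟩ = (-4i) / (√2·√26).
P = |-4i|² / 52 = 16/52.

0.308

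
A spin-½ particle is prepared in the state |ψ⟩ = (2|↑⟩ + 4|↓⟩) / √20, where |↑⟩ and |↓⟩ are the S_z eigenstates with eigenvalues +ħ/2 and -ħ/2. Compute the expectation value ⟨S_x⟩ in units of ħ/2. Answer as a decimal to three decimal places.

0.800

⟨σ_x⟩ = 2 Re(a* b)/(|a|²+|b|²) with a = 2, b = 4.
a* b = 8, so ⟨σ_x⟩ = 16/20.
⟨S_x⟩ = (ħ/2)·⟨σ_x⟩.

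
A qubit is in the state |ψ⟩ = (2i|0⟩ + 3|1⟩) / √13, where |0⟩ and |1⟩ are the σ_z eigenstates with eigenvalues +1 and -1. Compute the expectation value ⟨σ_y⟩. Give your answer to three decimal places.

⟨σ_y⟩ = 2 Im(a* b)/(|a|²+|b|²) with a = 2i, b = 3.
a* b = -6i, so ⟨σ_y⟩ = -12/13.

-0.923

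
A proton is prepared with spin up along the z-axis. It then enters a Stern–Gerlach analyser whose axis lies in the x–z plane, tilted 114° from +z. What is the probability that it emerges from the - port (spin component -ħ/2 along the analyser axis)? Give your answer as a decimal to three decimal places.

0.703

For spin-½, the probability of finding spin-up along an axis at angle θ to the initial spin direction is cos²(θ/2); spin-down is sin²(θ/2).
θ = 114°, so P = sin²(57°) ≈ 0.703.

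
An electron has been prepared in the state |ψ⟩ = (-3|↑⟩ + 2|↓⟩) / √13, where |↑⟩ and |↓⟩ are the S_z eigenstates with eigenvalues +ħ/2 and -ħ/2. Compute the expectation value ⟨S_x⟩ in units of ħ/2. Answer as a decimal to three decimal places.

⟨σ_x⟩ = 2 Re(a* b)/(|a|²+|b|²) with a = -3, b = 2.
a* b = -6, so ⟨σ_x⟩ = -12/13.
⟨S_x⟩ = (ħ/2)·⟨σ_x⟩.

-0.923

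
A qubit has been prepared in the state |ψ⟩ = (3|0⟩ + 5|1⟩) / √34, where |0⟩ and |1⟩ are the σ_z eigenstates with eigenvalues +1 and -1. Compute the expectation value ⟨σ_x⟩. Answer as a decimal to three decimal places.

0.882

⟨σ_x⟩ = 2 Re(a* b)/(|a|²+|b|²) with a = 3, b = 5.
a* b = 15, so ⟨σ_x⟩ = 30/34.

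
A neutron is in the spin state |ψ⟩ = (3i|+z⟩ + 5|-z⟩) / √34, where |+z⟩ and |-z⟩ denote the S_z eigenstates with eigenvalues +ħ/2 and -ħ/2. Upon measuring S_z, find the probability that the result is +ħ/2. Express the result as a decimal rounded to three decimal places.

0.265

The +ħ/2 outcome corresponds to |+z⟩. Its amplitude in |ψ⟩ is 3i/√34.
P = |3i|² / 34 = 9/34.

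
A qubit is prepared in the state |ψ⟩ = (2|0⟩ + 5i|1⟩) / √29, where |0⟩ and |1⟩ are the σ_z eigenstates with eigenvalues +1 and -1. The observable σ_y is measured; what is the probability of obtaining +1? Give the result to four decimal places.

0.8448

|+y⟩ = (|0⟩ + i|1⟩)/√2, so ⟨+y|ψ⟩ = (7) / (√2·√29).
P = |7|² / 58 = 49/58.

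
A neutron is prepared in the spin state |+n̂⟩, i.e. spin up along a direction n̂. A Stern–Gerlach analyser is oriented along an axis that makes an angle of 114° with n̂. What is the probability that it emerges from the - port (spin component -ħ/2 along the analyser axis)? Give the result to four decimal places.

For spin-½, the probability of finding spin-up along an axis at angle θ to the initial spin direction is cos²(θ/2); spin-down is sin²(θ/2).
θ = 114°, so P = sin²(57°) ≈ 0.7034.

0.7034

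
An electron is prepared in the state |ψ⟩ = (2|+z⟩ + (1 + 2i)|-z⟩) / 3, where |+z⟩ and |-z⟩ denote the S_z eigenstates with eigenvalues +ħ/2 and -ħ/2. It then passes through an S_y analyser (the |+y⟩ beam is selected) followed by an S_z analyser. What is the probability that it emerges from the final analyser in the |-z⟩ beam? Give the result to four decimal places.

0.4722

First analyser (S_y): P(|+y⟩) = |⟨+y|ψ⟩|² = 17/18.
After stage 1 the state is |+y⟩; P(|-z⟩) = |⟨-z|+y⟩|² = 1/2.
Joint probability = 17/18 × 1/2 = 0.4722.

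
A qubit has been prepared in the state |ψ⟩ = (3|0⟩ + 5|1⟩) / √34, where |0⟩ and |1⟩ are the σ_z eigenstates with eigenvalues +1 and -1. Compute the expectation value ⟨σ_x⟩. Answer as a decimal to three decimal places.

⟨σ_x⟩ = 2 Re(a* b)/(|a|²+|b|²) with a = 3, b = 5.
a* b = 15, so ⟨σ_x⟩ = 30/34.

0.882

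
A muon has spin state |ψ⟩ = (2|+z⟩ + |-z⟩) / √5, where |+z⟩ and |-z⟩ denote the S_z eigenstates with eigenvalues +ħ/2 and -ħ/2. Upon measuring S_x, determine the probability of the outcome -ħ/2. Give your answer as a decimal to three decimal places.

0.100

|-x⟩ = (|+z⟩ - |-z⟩)/√2, so ⟨-x|ψ⟩ = (1) / (√2·√5).
P = |1|² / 10 = 1/10.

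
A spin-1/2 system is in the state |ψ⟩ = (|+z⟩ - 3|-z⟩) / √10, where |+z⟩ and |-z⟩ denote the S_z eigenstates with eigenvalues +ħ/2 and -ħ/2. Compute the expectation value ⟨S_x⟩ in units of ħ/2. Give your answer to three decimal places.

-0.600

⟨σ_x⟩ = 2 Re(a* b)/(|a|²+|b|²) with a = 1, b = -3.
a* b = -3, so ⟨σ_x⟩ = -6/10.
⟨S_x⟩ = (ħ/2)·⟨σ_x⟩.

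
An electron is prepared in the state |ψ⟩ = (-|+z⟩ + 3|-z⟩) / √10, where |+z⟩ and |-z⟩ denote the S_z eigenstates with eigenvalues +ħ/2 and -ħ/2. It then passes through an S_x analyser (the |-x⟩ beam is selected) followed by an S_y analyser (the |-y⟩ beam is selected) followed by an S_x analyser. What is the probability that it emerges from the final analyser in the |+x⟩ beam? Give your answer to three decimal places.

First analyser (S_x): P(|-x⟩) = |⟨-x|ψ⟩|² = 16/20.
After stage 1 the state is |-x⟩; P(|-y⟩) = |⟨-y|-x⟩|² = 1/2.
After stage 2 the state is |-y⟩; P(|+x⟩) = |⟨+x|-y⟩|² = 1/2.
Joint probability = 16/20 × 1/2 × 1/2 = 0.200.

0.200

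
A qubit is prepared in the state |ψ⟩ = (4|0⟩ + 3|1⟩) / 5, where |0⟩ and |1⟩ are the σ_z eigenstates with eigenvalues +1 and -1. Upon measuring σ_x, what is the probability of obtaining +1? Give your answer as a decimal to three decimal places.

0.980

|+x⟩ = (|0⟩ + |1⟩)/√2, so ⟨+x|ψ⟩ = (7) / (√2·5).
P = |7|² / 50 = 49/50.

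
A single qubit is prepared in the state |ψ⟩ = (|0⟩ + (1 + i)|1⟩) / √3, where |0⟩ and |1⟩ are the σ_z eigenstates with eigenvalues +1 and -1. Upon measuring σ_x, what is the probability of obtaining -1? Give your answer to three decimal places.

0.167

|-x⟩ = (|0⟩ - |1⟩)/√2, so ⟨-x|ψ⟩ = (-i) / (√2·√3).
P = |-i|² / 6 = 1/6.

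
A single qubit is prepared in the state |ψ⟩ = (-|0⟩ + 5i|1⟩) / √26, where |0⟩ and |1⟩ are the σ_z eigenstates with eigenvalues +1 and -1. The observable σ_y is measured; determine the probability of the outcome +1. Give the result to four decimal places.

0.3077

|+y⟩ = (|0⟩ + i|1⟩)/√2, so ⟨+y|ψ⟩ = (4) / (√2·√26).
P = |4|² / 52 = 16/52.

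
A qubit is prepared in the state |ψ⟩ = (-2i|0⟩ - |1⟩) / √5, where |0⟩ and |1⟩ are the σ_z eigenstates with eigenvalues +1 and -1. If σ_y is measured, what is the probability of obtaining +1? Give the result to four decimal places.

|+y⟩ = (|0⟩ + i|1⟩)/√2, so ⟨+y|ψ⟩ = (-i) / (√2·√5).
P = |-i|² / 10 = 1/10.

0.1000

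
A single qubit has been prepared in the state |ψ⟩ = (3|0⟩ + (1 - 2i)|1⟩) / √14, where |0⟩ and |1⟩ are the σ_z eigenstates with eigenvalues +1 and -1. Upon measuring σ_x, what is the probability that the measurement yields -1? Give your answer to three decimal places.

0.286

|-x⟩ = (|0⟩ - |1⟩)/√2, so ⟨-x|ψ⟩ = (2 + 2i) / (√2·√14).
P = |2 + 2i|² / 28 = 8/28.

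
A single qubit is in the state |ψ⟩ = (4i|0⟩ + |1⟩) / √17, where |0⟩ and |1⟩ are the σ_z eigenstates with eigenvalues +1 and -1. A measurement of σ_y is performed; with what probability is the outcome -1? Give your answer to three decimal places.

0.735

|-y⟩ = (|0⟩ - i|1⟩)/√2, so ⟨-y|ψ⟩ = (5i) / (√2·√17).
P = |5i|² / 34 = 25/34.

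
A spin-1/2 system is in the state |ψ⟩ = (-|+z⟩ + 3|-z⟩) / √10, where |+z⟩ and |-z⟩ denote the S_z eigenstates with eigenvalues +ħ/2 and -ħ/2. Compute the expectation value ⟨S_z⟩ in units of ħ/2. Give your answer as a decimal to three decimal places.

⟨σ_z⟩ = |a|² - |b|² divided by |a|²+|b|², with a, b the |+z⟩, |-z⟩ amplitudes.
= (1 - 9)/10 = -8/10.
⟨S_z⟩ = (ħ/2)·⟨σ_z⟩.

-0.800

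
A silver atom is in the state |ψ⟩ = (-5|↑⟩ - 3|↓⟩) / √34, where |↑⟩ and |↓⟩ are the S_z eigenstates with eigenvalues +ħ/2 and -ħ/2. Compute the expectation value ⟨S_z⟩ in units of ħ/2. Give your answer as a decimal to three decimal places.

0.471

⟨σ_z⟩ = |a|² - |b|² divided by |a|²+|b|², with a, b the |↑⟩, |↓⟩ amplitudes.
= (25 - 9)/34 = 16/34.
⟨S_z⟩ = (ħ/2)·⟨σ_z⟩.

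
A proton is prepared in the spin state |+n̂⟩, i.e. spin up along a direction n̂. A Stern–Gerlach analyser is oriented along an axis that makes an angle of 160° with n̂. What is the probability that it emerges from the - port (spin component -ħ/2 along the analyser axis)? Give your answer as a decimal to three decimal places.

0.970

For spin-½, the probability of finding spin-up along an axis at angle θ to the initial spin direction is cos²(θ/2); spin-down is sin²(θ/2).
θ = 160°, so P = sin²(80°) ≈ 0.970.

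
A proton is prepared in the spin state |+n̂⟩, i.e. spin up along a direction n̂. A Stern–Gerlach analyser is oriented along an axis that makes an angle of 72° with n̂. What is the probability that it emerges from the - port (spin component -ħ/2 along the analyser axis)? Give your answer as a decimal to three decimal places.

For spin-½, the probability of finding spin-up along an axis at angle θ to the initial spin direction is cos²(θ/2); spin-down is sin²(θ/2).
θ = 72°, so P = sin²(36°) ≈ 0.345.

0.345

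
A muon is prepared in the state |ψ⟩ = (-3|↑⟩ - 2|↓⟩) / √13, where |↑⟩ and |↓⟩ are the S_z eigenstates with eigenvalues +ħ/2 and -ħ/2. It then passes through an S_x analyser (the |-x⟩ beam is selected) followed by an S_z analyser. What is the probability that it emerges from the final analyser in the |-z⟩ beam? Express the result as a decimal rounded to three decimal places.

0.019

First analyser (S_x): P(|-x⟩) = |⟨-x|ψ⟩|² = 1/26.
After stage 1 the state is |-x⟩; P(|-z⟩) = |⟨-z|-x⟩|² = 1/2.
Joint probability = 1/26 × 1/2 = 0.019.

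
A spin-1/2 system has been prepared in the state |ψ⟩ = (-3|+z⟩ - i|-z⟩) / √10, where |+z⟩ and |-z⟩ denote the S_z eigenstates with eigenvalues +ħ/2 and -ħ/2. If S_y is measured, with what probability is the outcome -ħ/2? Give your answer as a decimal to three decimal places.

0.200

|-y⟩ = (|+z⟩ - i|-z⟩)/√2, so ⟨-y|ψ⟩ = (-2) / (√2·√10).
P = |-2|² / 20 = 4/20.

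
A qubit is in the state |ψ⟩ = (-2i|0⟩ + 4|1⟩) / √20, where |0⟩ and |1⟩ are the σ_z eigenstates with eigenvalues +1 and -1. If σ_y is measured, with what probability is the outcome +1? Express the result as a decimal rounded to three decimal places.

|+y⟩ = (|0⟩ + i|1⟩)/√2, so ⟨+y|ψ⟩ = (-6i) / (√2·√20).
P = |-6i|² / 40 = 36/40.

0.900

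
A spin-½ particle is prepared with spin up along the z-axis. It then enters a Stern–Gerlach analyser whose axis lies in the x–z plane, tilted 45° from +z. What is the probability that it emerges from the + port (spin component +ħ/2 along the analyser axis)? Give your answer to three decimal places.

For spin-½, the probability of finding spin-up along an axis at angle θ to the initial spin direction is cos²(θ/2); spin-down is sin²(θ/2).
θ = 45°, so P = cos²(22.5°) ≈ 0.854.

0.854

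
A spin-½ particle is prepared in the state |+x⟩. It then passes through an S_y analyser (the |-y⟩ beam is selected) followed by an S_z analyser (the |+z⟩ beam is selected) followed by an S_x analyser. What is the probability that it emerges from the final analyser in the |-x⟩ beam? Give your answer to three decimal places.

0.125

First analyser (S_y): from |+x⟩, P(|-y⟩) = 1/2.
After stage 1 the state is |-y⟩; P(|+z⟩) = |⟨+z|-y⟩|² = 1/2.
After stage 2 the state is |+z⟩; P(|-x⟩) = |⟨-x|+z⟩|² = 1/2.
Joint probability = 1/2 × 1/2 × 1/2 = 0.125.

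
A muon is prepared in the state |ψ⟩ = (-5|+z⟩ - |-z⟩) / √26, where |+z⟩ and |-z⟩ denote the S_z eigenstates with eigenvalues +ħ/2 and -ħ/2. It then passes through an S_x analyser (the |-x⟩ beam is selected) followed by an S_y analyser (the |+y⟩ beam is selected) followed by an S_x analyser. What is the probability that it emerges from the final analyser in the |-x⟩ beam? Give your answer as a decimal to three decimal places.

First analyser (S_x): P(|-x⟩) = |⟨-x|ψ⟩|² = 16/52.
After stage 1 the state is |-x⟩; P(|+y⟩) = |⟨+y|-x⟩|² = 1/2.
After stage 2 the state is |+y⟩; P(|-x⟩) = |⟨-x|+y⟩|² = 1/2.
Joint probability = 16/52 × 1/2 × 1/2 = 0.077.

0.077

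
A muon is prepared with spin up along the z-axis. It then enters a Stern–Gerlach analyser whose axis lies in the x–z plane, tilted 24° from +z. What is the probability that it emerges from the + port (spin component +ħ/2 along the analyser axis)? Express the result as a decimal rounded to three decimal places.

For spin-½, the probability of finding spin-up along an axis at angle θ to the initial spin direction is cos²(θ/2); spin-down is sin²(θ/2).
θ = 24°, so P = cos²(12°) ≈ 0.957.

0.957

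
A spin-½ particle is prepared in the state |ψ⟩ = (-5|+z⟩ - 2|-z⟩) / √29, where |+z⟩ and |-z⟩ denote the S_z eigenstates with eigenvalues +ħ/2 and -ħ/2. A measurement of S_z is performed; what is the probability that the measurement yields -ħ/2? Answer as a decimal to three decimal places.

0.138

The -ħ/2 outcome corresponds to |-z⟩. Its amplitude in |ψ⟩ is -2/√29.
P = |-2|² / 29 = 4/29.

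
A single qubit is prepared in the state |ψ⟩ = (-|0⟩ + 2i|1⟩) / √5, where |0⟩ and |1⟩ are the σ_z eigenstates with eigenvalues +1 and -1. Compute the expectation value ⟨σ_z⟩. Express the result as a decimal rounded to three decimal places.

⟨σ_z⟩ = |a|² - |b|² divided by |a|²+|b|², with a, b the |0⟩, |1⟩ amplitudes.
= (1 - 4)/5 = -3/5.

-0.600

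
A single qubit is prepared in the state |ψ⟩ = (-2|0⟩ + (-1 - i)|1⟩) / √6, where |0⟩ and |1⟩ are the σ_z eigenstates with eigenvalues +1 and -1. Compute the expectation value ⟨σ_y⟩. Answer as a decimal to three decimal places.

⟨σ_y⟩ = 2 Im(a* b)/(|a|²+|b|²) with a = -2, b = (-1 - i).
a* b = (2 + 2i), so ⟨σ_y⟩ = 4/6.

0.667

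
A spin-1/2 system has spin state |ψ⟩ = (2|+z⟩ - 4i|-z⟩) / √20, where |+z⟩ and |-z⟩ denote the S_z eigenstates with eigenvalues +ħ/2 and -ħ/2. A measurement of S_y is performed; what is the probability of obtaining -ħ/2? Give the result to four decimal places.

|-y⟩ = (|+z⟩ - i|-z⟩)/√2, so ⟨-y|ψ⟩ = (6) / (√2·√20).
P = |6|² / 40 = 36/40.

0.9000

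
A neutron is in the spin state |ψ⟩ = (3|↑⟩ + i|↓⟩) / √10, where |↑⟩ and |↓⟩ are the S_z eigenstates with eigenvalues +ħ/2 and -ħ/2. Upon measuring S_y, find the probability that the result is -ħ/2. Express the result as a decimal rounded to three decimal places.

|-y⟩ = (|↑⟩ - i|↓⟩)/√2, so ⟨-y|ψ⟩ = (2) / (√2·√10).
P = |2|² / 20 = 4/20.

0.200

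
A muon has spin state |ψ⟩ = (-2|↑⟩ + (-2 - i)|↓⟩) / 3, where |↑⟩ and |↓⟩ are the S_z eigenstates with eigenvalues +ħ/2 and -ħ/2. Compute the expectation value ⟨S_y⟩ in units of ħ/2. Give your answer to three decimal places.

0.444

⟨σ_y⟩ = 2 Im(a* b)/(|a|²+|b|²) with a = -2, b = (-2 - i).
a* b = (4 + 2i), so ⟨σ_y⟩ = 4/9.
⟨S_y⟩ = (ħ/2)·⟨σ_y⟩.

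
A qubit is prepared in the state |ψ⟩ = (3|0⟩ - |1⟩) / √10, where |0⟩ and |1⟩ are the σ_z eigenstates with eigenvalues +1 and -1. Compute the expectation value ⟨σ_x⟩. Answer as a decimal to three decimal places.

⟨σ_x⟩ = 2 Re(a* b)/(|a|²+|b|²) with a = 3, b = -1.
a* b = -3, so ⟨σ_x⟩ = -6/10.

-0.600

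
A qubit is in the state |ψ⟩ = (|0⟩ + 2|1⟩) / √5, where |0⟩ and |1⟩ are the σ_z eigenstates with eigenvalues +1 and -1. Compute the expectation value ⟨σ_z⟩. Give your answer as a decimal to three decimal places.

⟨σ_z⟩ = |a|² - |b|² divided by |a|²+|b|², with a, b the |0⟩, |1⟩ amplitudes.
= (1 - 4)/5 = -3/5.

-0.600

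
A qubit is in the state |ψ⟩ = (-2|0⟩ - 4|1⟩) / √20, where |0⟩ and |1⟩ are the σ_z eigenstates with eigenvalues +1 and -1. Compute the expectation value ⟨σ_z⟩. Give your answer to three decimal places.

-0.600

⟨σ_z⟩ = |a|² - |b|² divided by |a|²+|b|², with a, b the |0⟩, |1⟩ amplitudes.
= (4 - 16)/20 = -12/20.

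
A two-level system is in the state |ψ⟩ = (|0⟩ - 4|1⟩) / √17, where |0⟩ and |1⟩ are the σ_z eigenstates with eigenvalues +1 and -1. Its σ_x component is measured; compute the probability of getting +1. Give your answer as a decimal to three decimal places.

|+x⟩ = (|0⟩ + |1⟩)/√2, so ⟨+x|ψ⟩ = (-3) / (√2·√17).
P = |-3|² / 34 = 9/34.

0.265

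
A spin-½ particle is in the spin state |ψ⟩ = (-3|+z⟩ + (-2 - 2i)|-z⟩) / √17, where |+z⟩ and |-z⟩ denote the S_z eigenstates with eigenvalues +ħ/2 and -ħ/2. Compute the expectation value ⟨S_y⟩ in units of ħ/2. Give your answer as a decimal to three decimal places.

⟨σ_y⟩ = 2 Im(a* b)/(|a|²+|b|²) with a = -3, b = (-2 - 2i).
a* b = (6 + 6i), so ⟨σ_y⟩ = 12/17.
⟨S_y⟩ = (ħ/2)·⟨σ_y⟩.

0.706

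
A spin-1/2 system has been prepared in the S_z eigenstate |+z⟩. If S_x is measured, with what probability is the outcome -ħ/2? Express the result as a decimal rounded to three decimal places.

In the S_z basis, |+z⟩ = |+z⟩ and |-x⟩ = (|+z⟩ - |-z⟩)/√2.
|⟨-x|+z⟩|² = 1/2.

0.500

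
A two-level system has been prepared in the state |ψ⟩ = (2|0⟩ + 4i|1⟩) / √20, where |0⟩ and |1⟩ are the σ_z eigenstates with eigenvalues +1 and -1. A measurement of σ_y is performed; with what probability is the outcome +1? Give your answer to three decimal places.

|+y⟩ = (|0⟩ + i|1⟩)/√2, so ⟨+y|ψ⟩ = (6) / (√2·√20).
P = |6|² / 40 = 36/40.

0.900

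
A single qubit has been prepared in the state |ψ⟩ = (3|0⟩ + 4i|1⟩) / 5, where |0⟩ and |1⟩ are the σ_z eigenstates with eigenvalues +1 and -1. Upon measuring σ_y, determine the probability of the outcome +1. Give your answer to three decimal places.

0.980

|+y⟩ = (|0⟩ + i|1⟩)/√2, so ⟨+y|ψ⟩ = (7) / (√2·5).
P = |7|² / 50 = 49/50.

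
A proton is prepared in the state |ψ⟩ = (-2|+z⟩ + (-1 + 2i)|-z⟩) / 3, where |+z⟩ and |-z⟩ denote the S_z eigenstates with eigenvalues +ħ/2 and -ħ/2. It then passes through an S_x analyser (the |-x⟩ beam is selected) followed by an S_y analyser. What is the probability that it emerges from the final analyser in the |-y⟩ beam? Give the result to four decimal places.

0.1389

First analyser (S_x): P(|-x⟩) = |⟨-x|ψ⟩|² = 5/18.
After stage 1 the state is |-x⟩; P(|-y⟩) = |⟨-y|-x⟩|² = 1/2.
Joint probability = 5/18 × 1/2 = 0.1389.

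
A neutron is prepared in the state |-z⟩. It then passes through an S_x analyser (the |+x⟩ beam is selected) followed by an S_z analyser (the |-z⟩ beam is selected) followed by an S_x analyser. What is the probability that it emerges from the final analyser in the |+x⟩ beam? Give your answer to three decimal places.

0.125

First analyser (S_x): from |-z⟩, P(|+x⟩) = 1/2.
After stage 1 the state is |+x⟩; P(|-z⟩) = |⟨-z|+x⟩|² = 1/2.
After stage 2 the state is |-z⟩; P(|+x⟩) = |⟨+x|-z⟩|² = 1/2.
Joint probability = 1/2 × 1/2 × 1/2 = 0.125.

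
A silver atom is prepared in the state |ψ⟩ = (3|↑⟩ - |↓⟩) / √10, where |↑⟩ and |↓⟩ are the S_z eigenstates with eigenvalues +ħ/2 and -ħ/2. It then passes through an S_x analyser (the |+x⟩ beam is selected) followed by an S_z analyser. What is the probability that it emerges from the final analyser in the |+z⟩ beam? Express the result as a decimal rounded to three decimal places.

First analyser (S_x): P(|+x⟩) = |⟨+x|ψ⟩|² = 4/20.
After stage 1 the state is |+x⟩; P(|+z⟩) = |⟨+z|+x⟩|² = 1/2.
Joint probability = 4/20 × 1/2 = 0.100.

0.100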